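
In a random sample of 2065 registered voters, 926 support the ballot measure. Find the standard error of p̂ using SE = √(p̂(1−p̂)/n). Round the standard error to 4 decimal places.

The sample proportion is 926/2065 = 0.44843.
p̂(1−p̂) = 0.44843·0.55157 = 0.247341.
Dividing by n and taking the root: √0.000119778 = 0.0109.

SE = 0.0109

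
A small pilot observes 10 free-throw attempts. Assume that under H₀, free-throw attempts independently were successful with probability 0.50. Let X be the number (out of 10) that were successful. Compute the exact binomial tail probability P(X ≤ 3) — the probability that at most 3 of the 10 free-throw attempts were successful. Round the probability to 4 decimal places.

P = 0.1719

X ~ Binomial(n=10, p=0.50).
P(X ≤ 3) = C(10,0)·0.50^0·0.50^10 + C(10,1)·0.50^1·0.50^9 + C(10,2)·0.50^2·0.50^8 + C(10,3)·0.50^3·0.50^7.
= 0.000977 + 0.009766 + 0.043945 + 0.117188 = 0.1719.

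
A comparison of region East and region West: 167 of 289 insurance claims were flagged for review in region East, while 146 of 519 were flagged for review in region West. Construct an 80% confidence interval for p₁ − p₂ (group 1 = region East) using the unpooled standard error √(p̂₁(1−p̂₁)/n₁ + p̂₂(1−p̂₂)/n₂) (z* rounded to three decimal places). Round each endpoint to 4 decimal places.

(0.2515, 0.3416)

p̂₁ = 0.57785, p̂₂ = 0.28131, so the observed difference is 0.29654.
Unpooled SE = √(p̂₁(1−p̂₁)/n₁ + p̂₂(1−p̂₂)/n₂) = √(0.000844078 + 0.000389547) = 0.035123.
z* = 1.282 at the 80% level. Margin = 1.282·0.035123 = 0.04503.
So the interval runs from 0.2515 to 0.3416.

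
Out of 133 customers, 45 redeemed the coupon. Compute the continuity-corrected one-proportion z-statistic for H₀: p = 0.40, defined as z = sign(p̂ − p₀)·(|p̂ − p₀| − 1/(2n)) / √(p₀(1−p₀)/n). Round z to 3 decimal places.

z = -1.363

p̂ = 45/133 = 0.33835. p̂ − p₀ = -0.061654.
Continuity correction 1/(2n) = 1/266 = 0.003759.
Corrected numerator: |-0.061654| − 0.003759 = 0.057895.
Null standard error: √(0.40·0.60/133) = √0.001804511 = 0.042480.
z = (−)0.057895/0.042480 = -1.363.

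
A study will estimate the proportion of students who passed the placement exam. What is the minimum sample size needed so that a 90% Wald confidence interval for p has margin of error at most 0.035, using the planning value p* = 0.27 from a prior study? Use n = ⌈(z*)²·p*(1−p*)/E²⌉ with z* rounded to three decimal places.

The 90% critical value is z* = 1.645.
p*(1−p*) = 0.1971.
(z*)²·p*(1−p*)/E² = 2.706025·0.1971/0.001225 = 435.394.
Rounding up, n = 436.

n = 436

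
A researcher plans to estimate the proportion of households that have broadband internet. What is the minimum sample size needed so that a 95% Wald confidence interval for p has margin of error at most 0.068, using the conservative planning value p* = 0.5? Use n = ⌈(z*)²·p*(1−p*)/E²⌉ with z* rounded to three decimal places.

n = 208

The 95% critical value is z* = 1.960.
p*(1−p*) = 0.2500.
(z*)²·p*(1−p*)/E² = 3.841600·0.2500/0.004624 = 207.699.
Rounding up, n = 208.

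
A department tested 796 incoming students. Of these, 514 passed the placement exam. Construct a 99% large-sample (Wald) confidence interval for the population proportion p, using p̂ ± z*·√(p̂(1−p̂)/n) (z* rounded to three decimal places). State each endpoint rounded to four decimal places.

p̂ = 514/796 = 0.64573.
Standard error of p̂: √(0.228763/796) = √0.000287391 = 0.016953.
The 99% critical value is z* = 2.576.
Margin of error: 2.576 × 0.016953 = 0.04367.
So the interval runs from 0.6021 to 0.6894.

(0.6021, 0.6894)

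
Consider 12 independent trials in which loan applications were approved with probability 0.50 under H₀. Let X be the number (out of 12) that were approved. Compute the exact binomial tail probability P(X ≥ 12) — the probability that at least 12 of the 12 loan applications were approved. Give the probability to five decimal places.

P = 0.00024

X is binomial with n = 12 and p = 0.50.
P(X ≥ 12) = C(12,12)·0.50^12·0.50^0.
= 0.000244 = 0.00024.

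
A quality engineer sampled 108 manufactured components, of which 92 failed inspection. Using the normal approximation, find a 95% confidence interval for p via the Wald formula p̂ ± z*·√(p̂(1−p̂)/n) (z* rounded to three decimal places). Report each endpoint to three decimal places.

Sample proportion p̂ = 92/108 = 0.85185.
SE = √(p̂(1−p̂)/n) = √(0.126200/108) = 0.034184.
For 95% confidence, z* = 1.960.
Margin = 1.960·0.034184 = 0.06700.
So the interval runs from 0.785 to 0.919.

(0.785, 0.919)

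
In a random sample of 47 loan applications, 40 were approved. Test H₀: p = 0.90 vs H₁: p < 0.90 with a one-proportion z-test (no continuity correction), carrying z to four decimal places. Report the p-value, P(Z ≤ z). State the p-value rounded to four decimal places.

p-value = 0.1317

With x = 40 successes in n = 47, p̂ = 0.85106.
SE₀ = √(0.90·0.10/47) = 0.043759.
Test statistic (full precision, shown to 4 dp): z = (40/47 − 0.90)/SE₀ ≈ -1.1183.
From the standard normal, P(Z ≤ z) = 0.1317.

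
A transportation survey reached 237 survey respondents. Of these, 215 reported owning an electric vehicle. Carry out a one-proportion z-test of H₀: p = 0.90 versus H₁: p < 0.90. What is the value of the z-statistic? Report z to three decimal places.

The sample proportion is 215/237 = 0.90717.
SE₀ = √(0.90·0.10/237) = 0.019487.
z = (0.90717 − 0.90)/0.019487 = 0.00717/0.019487 = 0.368.

z = 0.368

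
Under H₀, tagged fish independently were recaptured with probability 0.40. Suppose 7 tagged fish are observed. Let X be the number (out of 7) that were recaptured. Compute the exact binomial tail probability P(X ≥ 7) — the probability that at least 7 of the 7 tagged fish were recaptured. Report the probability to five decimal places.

P = 0.00164

X is binomial with n = 7 and p = 0.40.
P(X ≥ 7) = C(7,7)·0.40^7·0.60^0.
= 0.001638 = 0.00164.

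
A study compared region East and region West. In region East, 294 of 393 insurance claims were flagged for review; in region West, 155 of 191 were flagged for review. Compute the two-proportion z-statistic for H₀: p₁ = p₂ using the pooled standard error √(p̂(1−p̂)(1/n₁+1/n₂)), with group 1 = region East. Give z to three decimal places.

z = -1.706

Sample proportions: p̂₁ = 294/393 = 0.74809 and p̂₂ = 155/191 = 0.81152.
Pooled p̂ = (294+155)/(393+191) = 449/584 = 0.76884.
Pooled SE = √[0.1777274·0.00778013] ≈ 0.037185.
z = (p̂₁ − p̂₂)/SE = (0.74809 − 0.81152)/0.037185 = -0.06343/0.037185 = -1.706.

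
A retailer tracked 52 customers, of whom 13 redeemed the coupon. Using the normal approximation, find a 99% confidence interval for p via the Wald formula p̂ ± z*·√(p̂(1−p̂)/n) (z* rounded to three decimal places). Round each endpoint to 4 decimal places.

p̂ = 13/52 = 0.25000.
SE(p̂) = √(0.25000·0.75000/52) = 0.060048.
For 99% confidence, z* = 2.576.
Margin of error: 2.576 × 0.060048 = 0.15468.
So the interval runs from 0.0953 to 0.4047.

(0.0953, 0.4047)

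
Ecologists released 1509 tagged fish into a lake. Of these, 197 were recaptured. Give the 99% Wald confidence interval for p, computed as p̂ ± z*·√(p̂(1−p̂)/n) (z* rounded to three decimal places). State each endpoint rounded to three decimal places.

The sample proportion is 197/1509 = 0.13055.
Standard error of p̂: √(0.113507/1509) = √0.000075220 = 0.008673.
The 99% critical value is z* = 2.576.
Margin = 2.576·0.008673 = 0.02234.
So the interval runs from 0.108 to 0.153.

(0.108, 0.153)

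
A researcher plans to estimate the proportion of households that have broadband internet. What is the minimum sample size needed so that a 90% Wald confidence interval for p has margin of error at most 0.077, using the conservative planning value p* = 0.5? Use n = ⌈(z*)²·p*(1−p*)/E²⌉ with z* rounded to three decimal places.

n = 115

For 90% confidence, z* = 1.645.
p*(1−p*) = 0.50·0.50 = 0.2500.
(z*)²·p*(1−p*)/E² = 2.706025·0.2500/0.005929 = 114.101.
⌈114.101⌉ = 115.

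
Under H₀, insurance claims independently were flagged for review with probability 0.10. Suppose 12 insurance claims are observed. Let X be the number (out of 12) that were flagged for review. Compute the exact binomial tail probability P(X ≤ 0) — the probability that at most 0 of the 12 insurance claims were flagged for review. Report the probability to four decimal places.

P = 0.2824

X ~ Binomial(n=12, p=0.10).
P(X ≤ 0) = C(12,0)·0.10^0·0.90^12.
= 0.282430 = 0.2824.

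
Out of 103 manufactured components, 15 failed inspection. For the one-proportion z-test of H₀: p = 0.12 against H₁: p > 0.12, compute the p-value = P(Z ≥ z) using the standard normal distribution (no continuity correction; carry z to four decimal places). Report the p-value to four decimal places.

p-value = 0.2117

p̂ = 15/103 = 0.14563.
Under H₀, SE = √(p₀(1−p₀)/n) = √(0.12·0.88/103) = √0.001025243 = 0.032019.
z = (p̂ − p₀)/SE = (15/103 − 0.12)/0.032019 ≈ 0.8005.
p-value = P(Z ≥ z) with z = 0.8005 → 0.2117.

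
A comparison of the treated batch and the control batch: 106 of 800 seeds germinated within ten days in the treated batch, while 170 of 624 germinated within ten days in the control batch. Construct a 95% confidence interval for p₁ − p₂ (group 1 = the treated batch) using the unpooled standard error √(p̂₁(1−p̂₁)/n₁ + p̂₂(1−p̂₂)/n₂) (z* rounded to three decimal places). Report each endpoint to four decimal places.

(-0.1820, -0.0978)

p̂₁ = 0.13250, p̂₂ = 0.27244, so the observed difference is -0.13994.
Unpooled SE = √(p̂₁(1−p̂₁)/n₁ + p̂₂(1−p̂₂)/n₂) = √(0.000143680 + 0.000317652) = 0.021479.
The 95% critical value is z* = 1.960. Margin = 1.960·0.021479 = 0.04210.
CI: -0.13994 ± 0.04210 = (-0.1820, -0.0978).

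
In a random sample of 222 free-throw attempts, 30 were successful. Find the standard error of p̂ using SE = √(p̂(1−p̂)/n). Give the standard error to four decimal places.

SE = 0.0229

With x = 30 successes in n = 222, p̂ = 0.13514.
p̂(1−p̂) = 0.116877.
SE = √(0.116877/222) = √0.000526473 = 0.0229.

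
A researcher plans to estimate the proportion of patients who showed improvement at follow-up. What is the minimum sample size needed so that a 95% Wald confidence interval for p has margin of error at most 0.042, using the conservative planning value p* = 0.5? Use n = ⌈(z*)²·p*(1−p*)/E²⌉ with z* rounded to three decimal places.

For 95% confidence, z* = 1.960.
p*(1−p*) = 0.50·0.50 = 0.2500.
(z*)²·p*(1−p*)/E² = 3.841600·0.2500/0.001764 = 544.444.
⌈544.444⌉ = 545.

n = 545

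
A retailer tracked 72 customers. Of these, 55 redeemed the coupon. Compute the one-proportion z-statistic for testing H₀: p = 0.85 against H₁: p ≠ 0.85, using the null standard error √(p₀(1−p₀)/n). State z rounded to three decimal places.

z = -2.046

p̂ = 55/72 = 0.76389.
SE₀ = √(0.85·0.15/72) = 0.042081.
Test statistic: z = -0.08611/0.042081 = -2.046.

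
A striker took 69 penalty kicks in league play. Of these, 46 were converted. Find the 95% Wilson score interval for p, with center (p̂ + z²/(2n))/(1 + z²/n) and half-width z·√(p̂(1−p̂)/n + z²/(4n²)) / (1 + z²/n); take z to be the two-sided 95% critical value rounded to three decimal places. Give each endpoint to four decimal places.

(0.5493, 0.7665)

p̂ = 46/69 = 0.66667; z = 1.960, so z² = 3.841600.
1 + z²/n = 1.055675.
Adjusted center: (0.66667 + z²/(2n))/1.055675 = 0.65788.
Radicand: p̂(1−p̂)/n + z²/(4n²) = 0.003220612 + 0.000201722 = 0.003422334.
Half-width = 1.960·√0.003422334/1.055675 = 0.10861.
Interval: 0.65788 ± 0.10861 → (0.5493, 0.7665).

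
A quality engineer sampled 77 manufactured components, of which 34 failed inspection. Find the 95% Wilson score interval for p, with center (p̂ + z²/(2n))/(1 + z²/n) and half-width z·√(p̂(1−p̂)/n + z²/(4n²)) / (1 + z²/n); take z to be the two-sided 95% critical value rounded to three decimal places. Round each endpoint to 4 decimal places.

(0.3361, 0.5526)

p̂ = 34/77 = 0.44156; z = 1.960, so z² = 3.841600.
1 + z²/n = 1.049891.
Center = (0.44156 + 0.024945)/1.049891 = 0.44434.
Radicand: p̂(1−p̂)/n + z²/(4n²) = 0.003202397 + 0.000161983 = 0.003364380.
Half-width = 1.960·√0.003364380/1.049891 = 0.10828.
So the interval runs from 0.3361 to 0.5526.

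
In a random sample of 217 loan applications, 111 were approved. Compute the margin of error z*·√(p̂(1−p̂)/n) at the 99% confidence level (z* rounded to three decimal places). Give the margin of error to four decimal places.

The sample proportion is 111/217 = 0.51152.
SE = √(p̂(1−p̂)/n) = √(0.249867/217) = 0.033933.
For 99% confidence, z* = 2.576.
So ME = 0.0874.

ME = 0.0874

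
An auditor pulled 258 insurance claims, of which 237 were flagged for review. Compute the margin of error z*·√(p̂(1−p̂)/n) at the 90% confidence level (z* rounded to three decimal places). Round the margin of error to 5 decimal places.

Sample proportion p̂ = 237/258 = 0.91860.
Standard error of p̂: √(0.074770/258) = √0.000289807 = 0.017024.
For 90% confidence, z* = 1.645.
Margin of error = z*·SE = 1.645 × 0.017024 = 0.02800.

ME = 0.02800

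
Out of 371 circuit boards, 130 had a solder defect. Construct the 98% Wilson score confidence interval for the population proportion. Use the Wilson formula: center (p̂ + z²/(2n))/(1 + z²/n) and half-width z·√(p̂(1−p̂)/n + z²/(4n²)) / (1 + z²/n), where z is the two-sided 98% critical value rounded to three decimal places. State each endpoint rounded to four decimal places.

Here p̂ = 130/371 = 0.35040 and z = 2.326 (z² = 5.410276).
Denominator 1 + z²/n = 1 + 5.410276/371 = 1.014583.
Adjusted center: (0.35040 + z²/(2n))/1.014583 = 0.35255.
Radicand: p̂(1−p̂)/n + z²/(4n²) = 0.000613534 + 0.000009827 = 0.000623361.
Half-width = 2.326·√0.000623361/1.014583 = 0.05724.
CI: 0.35255 ± 0.05724 = (0.2953, 0.4098).

(0.2953, 0.4098)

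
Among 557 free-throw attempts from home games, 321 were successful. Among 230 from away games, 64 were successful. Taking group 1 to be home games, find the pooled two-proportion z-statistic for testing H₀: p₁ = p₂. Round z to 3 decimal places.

z = 7.607

Sample proportions: p̂₁ = 321/557 = 0.57630 and p̂₂ = 64/230 = 0.27826.
Pooled p̂ = (321+64)/(557+230) = 385/787 = 0.48920.
Pooled SE = √[0.2498833·0.00614316] ≈ 0.039180.
z = 0.29804/0.039180 = 7.607.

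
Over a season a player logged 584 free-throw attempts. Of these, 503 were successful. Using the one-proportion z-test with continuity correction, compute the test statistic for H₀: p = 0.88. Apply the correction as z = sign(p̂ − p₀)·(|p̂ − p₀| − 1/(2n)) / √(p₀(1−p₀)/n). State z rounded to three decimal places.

z = -1.327

The sample proportion is 503/584 = 0.86130. p̂ − p₀ = -0.018699.
1/(2n) = 0.000856.
Corrected numerator: |-0.018699| − 0.000856 = 0.017843.
SE₀ = √(0.88·0.12/584) = 0.013447.
z = −0.017843/0.013447 = -1.327.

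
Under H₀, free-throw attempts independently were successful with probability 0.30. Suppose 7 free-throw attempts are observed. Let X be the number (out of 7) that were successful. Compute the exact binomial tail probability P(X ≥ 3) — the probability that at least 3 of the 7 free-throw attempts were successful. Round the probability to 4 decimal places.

X ~ Binomial(n=7, p=0.30).
P(X ≥ 3) = Σ_{j=3}^{7} C(7,j)·0.30^j·0.70^{7−j}.
= 0.226894 + 0.097240 + 0.025005 + 0.003572 + 0.000219 = 0.3529.

P = 0.3529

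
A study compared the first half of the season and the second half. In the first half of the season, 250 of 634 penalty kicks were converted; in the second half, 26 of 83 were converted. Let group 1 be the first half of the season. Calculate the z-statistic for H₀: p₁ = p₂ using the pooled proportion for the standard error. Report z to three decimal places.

p̂₁ = 250/634 = 0.39432, p̂₂ = 26/83 = 0.31325.
Pooled p̂ = (250+26)/(634+83) = 276/717 = 0.38494.
Pooled SE = √[0.2367606·0.01362548] ≈ 0.056798.
z = (p̂₁ − p̂₂)/SE = (0.39432 − 0.31325)/0.056798 = 0.08107/0.056798 = 1.427.

z = 1.427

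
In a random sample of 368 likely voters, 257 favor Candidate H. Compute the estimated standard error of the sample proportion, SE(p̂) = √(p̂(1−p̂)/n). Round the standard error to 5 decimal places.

SE = 0.02393

p̂ = 257/368 = 0.69837.
p̂(1−p̂) = 0.210649.
SE = √(0.210649/368) = √0.000572416 = 0.02393.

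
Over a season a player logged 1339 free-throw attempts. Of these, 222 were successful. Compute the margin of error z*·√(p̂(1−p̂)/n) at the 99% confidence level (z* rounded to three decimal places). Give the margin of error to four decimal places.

Sample proportion p̂ = 222/1339 = 0.16580.
Standard error of p̂: √(0.138307/1339) = √0.000103291 = 0.010163.
For 99% confidence, z* = 2.576.
So ME = 0.0262.

ME = 0.0262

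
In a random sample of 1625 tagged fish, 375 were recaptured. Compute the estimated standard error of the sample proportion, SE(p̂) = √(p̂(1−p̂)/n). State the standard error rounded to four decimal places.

p̂ = 375/1625 = 0.23077.
p̂(1−p̂) = 0.177515.
SE = √(0.177515/1625) = √0.000109240 = 0.0105.

SE = 0.0105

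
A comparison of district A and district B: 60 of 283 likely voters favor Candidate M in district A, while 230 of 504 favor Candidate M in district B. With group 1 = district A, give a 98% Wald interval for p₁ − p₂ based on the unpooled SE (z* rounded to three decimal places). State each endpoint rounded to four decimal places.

(-0.3209, -0.1678)

p̂₁ = 0.21201, p̂₂ = 0.45635, so the observed difference is -0.24434.
Unpooled SE = √(p̂₁(1−p̂₁)/n₁ + p̂₂(1−p̂₂)/n₂) = √(0.000590333 + 0.000492251) = 0.032903.
z* = 2.326 at the 98% level. Margin of error = 0.07653.
CI: -0.24434 ± 0.07653 = (-0.3209, -0.1678).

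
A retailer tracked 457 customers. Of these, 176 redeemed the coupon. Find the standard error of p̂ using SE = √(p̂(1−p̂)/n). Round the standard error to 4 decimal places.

With x = 176 successes in n = 457, p̂ = 0.38512.
p̂(1−p̂) = 0.236803.
SE = √(0.236803/457) = 0.0228.

SE = 0.0228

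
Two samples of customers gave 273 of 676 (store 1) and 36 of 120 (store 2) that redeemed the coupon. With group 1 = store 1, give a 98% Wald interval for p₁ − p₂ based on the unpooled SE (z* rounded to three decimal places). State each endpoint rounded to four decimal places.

(-0.0029, 0.2106)

p̂₁ = 0.40385, p̂₂ = 0.30000, so the observed difference is 0.10385.
Unpooled SE = √(p̂₁(1−p̂₁)/n₁ + p̂₂(1−p̂₂)/n₂) = √(0.000356146 + 0.001750000) = 0.045893.
z* = 2.326 at the 98% level. Margin of error = 0.10675.
Interval: 0.10385 ± 0.10675 → (-0.0029, 0.2106).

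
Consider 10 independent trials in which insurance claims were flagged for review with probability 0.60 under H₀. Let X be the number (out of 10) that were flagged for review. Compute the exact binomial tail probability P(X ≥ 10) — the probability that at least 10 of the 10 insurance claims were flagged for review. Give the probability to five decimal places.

X is binomial with n = 10 and p = 0.60.
P(X ≥ 10) = C(10,10)·0.60^10·0.40^0.
= 0.006047 = 0.00605.

P = 0.00605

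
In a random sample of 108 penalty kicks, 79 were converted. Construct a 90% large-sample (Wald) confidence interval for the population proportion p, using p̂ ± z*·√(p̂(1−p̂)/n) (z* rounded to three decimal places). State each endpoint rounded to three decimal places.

(0.661, 0.802)

p̂ = 79/108 = 0.73148.
SE(p̂) = √(0.73148·0.26852/108) = 0.042646.
The 90% critical value is z* = 1.645.
Margin of error: 1.645 × 0.042646 = 0.07015.
So the interval runs from 0.661 to 0.802.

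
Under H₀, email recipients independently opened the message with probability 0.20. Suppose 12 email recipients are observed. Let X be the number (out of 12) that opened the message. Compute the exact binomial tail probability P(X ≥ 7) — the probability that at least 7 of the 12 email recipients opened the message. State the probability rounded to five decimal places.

P = 0.00390

X ~ Binomial(n=12, p=0.20).
P(X ≥ 7) = Σ_{j=7}^{12} C(12,j)·0.20^j·0.80^{12−j}.
= 0.003322 + 0.000519 + 0.000058 + 0.000004 + 0.000000 + 0.000000 = 0.00390.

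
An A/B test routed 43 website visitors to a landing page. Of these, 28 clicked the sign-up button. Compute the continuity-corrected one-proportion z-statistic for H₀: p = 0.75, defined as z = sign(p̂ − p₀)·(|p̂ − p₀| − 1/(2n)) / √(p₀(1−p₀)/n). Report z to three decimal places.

z = -1.321

Sample proportion p̂ = 28/43 = 0.65116. p̂ − p₀ = -0.098837.
Continuity correction 1/(2n) = 1/86 = 0.011628.
Corrected numerator: |-0.098837| − 0.011628 = 0.087209.
SE₀ = √(0.75·0.25/43) = 0.066034.
z = −0.087209/0.066034 = -1.321.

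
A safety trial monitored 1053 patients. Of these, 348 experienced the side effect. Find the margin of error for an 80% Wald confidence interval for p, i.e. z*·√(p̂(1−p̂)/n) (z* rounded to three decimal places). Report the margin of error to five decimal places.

The sample proportion is 348/1053 = 0.33048.
Standard error of p̂: √(0.221264/1053) = √0.000210128 = 0.014496.
z* = 1.282 at the 80% level.
Margin of error = z*·SE = 1.282 × 0.014496 = 0.01858.

ME = 0.01858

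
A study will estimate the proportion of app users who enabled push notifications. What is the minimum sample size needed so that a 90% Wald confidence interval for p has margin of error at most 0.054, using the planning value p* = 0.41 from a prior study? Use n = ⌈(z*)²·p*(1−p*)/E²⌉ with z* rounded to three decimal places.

z* = 1.645 at the 90% level.
p*(1−p*) = 0.41·0.59 = 0.2419.
(z*)²·p*(1−p*)/E² = 2.706025·0.2419/0.002916 = 224.481.
Rounding up, n = 225.

n = 225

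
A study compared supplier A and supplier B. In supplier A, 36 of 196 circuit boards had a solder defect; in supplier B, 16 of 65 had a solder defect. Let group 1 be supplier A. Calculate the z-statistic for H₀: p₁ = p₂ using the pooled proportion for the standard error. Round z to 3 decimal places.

p̂₁ = 36/196 = 0.18367, p̂₂ = 16/65 = 0.24615.
Pooling: p̂ = 52/261 = 0.19923.
Pooled SE = √[0.1595396·0.02048666] ≈ 0.057170.
z = -0.06248/0.057170 = -1.093.

z = -1.093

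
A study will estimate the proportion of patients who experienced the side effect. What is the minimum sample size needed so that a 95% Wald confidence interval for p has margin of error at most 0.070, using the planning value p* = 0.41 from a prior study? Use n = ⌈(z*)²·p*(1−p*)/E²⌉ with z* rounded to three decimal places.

n = 190

For 95% confidence, z* = 1.960.
p*(1−p*) = 0.2419.
(z*)²·p*(1−p*)/E² = 3.841600·0.2419/0.004900 = 189.650.
Rounding up, n = 190.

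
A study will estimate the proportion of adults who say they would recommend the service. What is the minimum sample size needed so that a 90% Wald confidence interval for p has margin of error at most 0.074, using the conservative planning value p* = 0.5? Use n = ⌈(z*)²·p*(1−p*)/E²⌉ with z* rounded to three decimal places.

The 90% critical value is z* = 1.645.
p*(1−p*) = 0.2500.
(z*)²·p*(1−p*)/E² = 2.706025·0.2500/0.005476 = 123.540.
⌈123.540⌉ = 124.

n = 124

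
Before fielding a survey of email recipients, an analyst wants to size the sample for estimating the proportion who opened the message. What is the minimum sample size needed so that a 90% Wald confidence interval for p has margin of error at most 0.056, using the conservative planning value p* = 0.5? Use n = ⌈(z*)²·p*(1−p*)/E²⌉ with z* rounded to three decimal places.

The 90% critical value is z* = 1.645.
p*(1−p*) = 0.50·0.50 = 0.2500.
(z*)²·p*(1−p*)/E² = 2.706025·0.2500/0.003136 = 215.723.
Rounding up, n = 216.

n = 216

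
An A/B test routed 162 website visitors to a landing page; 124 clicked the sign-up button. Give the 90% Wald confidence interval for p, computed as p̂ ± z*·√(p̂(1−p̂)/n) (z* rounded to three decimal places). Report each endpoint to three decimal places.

(0.711, 0.820)

p̂ = 124/162 = 0.76543.
Standard error of p̂: √(0.179546/162) = √0.001108307 = 0.033291.
For 90% confidence, z* = 1.645.
Margin = 1.645·0.033291 = 0.05476.
Interval: 0.76543 ± 0.05476 → (0.711, 0.820).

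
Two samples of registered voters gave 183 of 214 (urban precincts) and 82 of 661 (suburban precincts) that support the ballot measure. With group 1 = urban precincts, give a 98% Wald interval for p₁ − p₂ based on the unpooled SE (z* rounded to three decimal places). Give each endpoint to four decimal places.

(0.6677, 0.7945)

p̂₁ = 183/214 = 0.85514, p̂₂ = 82/661 = 0.12405; p̂₁ − p̂₂ = 0.73109.
Unpooled SE = √(p̂₁(1−p̂₁)/n₁ + p̂₂(1−p̂₂)/n₂) = √(0.000578857 + 0.000164395) = 0.027263.
For 98% confidence, z* = 2.326. Margin of error = 0.06341.
So the interval runs from 0.6677 to 0.7945.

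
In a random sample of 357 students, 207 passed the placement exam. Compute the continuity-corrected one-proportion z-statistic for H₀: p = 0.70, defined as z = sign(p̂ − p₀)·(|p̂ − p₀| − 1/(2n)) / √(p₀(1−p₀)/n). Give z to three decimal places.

With x = 207 successes in n = 357, p̂ = 0.57983. p̂ − p₀ = -0.120168.
Continuity correction 1/(2n) = 1/714 = 0.001401.
Corrected numerator: |-0.120168| − 0.001401 = 0.118767.
Under H₀, SE = √(p₀(1−p₀)/n) = √(0.70·0.30/357) = √0.000588235 = 0.024254.
z = −0.118767/0.024254 = -4.897.

z = -4.897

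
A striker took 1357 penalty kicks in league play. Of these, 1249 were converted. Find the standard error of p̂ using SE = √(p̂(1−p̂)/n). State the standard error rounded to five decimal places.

Sample proportion p̂ = 1249/1357 = 0.92041.
p̂(1−p̂) = 0.073255.
SE = √(0.073255/1357) = 0.00735.

SE = 0.00735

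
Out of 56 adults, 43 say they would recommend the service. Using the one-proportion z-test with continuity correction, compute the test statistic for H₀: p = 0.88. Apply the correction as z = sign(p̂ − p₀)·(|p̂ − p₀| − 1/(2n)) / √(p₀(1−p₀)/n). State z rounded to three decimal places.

The sample proportion is 43/56 = 0.76786. p̂ − p₀ = -0.112143.
1/(2n) = 0.008929.
Corrected numerator: |-0.112143| − 0.008929 = 0.103214.
Null standard error: √(0.88·0.12/56) = √0.001885714 = 0.043425.
z = (−)0.103214/0.043425 = -2.377.

z = -2.377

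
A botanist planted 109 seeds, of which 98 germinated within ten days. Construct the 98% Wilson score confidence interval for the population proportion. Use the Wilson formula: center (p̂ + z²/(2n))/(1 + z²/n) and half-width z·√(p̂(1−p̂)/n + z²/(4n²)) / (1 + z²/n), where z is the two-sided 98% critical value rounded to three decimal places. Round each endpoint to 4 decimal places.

(0.8120, 0.9484)

Here p̂ = 98/109 = 0.89908 and z = 2.326 (z² = 5.410276).
1 + z²/n = 1.049636.
Adjusted center: (0.89908 + z²/(2n))/1.049636 = 0.88021.
Radicand: p̂(1−p̂)/n + z²/(4n²) = 0.000832414 + 0.000113843 = 0.000946257.
Half-width = z·√(radicand)/denom = 2.326·0.030761/1.049636 = 0.06817.
CI: 0.88021 ± 0.06817 = (0.8120, 0.9484).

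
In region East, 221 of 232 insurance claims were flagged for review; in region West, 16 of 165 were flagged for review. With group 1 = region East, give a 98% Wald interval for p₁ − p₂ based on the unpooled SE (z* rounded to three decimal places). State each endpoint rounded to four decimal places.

(0.7930, 0.9183)

p̂₁ = 0.95259, p̂₂ = 0.09697, so the observed difference is 0.85562.
SE = √(0.000194680 + 0.000530707) = √0.000725387 = 0.026933.
For 98% confidence, z* = 2.326. Margin = 2.326·0.026933 = 0.06265.
CI: 0.85562 ± 0.06265 = (0.7930, 0.9183).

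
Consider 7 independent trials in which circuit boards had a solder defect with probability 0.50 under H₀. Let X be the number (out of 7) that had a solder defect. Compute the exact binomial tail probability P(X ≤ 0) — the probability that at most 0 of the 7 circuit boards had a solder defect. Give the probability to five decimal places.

P = 0.00781

X ~ Binomial(n=7, p=0.50).
P(X ≤ 0) = C(7,0)·0.50^0·0.50^7.
= 0.007812 = 0.00781.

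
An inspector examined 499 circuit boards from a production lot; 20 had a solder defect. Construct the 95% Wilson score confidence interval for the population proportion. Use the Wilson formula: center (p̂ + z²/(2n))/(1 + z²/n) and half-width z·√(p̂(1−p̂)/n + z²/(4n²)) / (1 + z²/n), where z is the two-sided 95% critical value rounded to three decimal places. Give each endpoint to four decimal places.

Here p̂ = 20/499 = 0.04008 and z = 1.960 (z² = 3.841600).
1 + z²/n = 1.007699.
Center = (0.04008 + 0.003849)/1.007699 = 0.04359.
Radicand: p̂(1−p̂)/n + z²/(4n²) = 0.000077102 + 0.000003857 = 0.000080959.
Half-width = 1.960·√0.000080959/1.007699 = 0.01750.
So the interval runs from 0.0261 to 0.0611.

(0.0261, 0.0611)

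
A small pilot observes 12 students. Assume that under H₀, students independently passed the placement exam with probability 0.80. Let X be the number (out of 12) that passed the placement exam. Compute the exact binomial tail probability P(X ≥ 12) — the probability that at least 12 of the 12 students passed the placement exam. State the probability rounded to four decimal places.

X ~ Binomial(n=12, p=0.80).
P(X ≥ 12) = C(12,12)·0.80^12·0.20^0.
= 0.068719 = 0.0687.

P = 0.0687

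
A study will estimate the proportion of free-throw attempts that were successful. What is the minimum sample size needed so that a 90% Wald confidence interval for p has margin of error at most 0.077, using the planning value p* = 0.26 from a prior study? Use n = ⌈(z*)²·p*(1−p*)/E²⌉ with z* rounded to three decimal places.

n = 88

z* = 1.645 at the 90% level.
p*(1−p*) = 0.1924.
Required n before rounding: 2.706025 × 0.1924 / 0.077² = 87.812.
⌈87.812⌉ = 88.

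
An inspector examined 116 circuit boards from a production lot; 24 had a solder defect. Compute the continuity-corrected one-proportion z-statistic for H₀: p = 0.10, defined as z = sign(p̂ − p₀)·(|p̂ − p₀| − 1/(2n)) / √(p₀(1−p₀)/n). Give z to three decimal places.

z = 3.683

With x = 24 successes in n = 116, p̂ = 0.20690. p̂ − p₀ = 0.106897.
1/(2n) = 0.004310.
Corrected numerator: |0.106897| − 0.004310 = 0.102587.
Under H₀, SE = √(p₀(1−p₀)/n) = √(0.10·0.90/116) = √0.000775862 = 0.027854.
z = +0.102587/0.027854 = 3.683.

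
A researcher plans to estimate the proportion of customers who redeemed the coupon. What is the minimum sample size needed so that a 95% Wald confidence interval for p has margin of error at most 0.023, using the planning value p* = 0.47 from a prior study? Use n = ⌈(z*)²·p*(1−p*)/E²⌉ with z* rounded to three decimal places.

For 95% confidence, z* = 1.960.
p*(1−p*) = 0.2491.
Required n before rounding: 3.841600 × 0.2491 / 0.023² = 1808.965.
⌈1808.965⌉ = 1809.

n = 1809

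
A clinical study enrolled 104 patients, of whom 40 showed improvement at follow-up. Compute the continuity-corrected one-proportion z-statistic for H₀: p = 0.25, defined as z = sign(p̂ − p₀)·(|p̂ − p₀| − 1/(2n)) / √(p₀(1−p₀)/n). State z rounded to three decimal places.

p̂ = 40/104 = 0.38462. p̂ − p₀ = 0.134615.
Continuity correction 1/(2n) = 1/208 = 0.004808.
Corrected numerator: |0.134615| − 0.004808 = 0.129807.
SE₀ = √(0.25·0.75/104) = 0.042460.
z = (+)0.129807/0.042460 = 3.057.

z = 3.057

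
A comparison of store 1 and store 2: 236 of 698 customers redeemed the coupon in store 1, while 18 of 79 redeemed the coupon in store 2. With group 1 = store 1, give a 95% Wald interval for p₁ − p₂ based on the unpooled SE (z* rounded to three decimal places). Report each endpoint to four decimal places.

(0.0113, 0.2092)

p̂₁ = 236/698 = 0.33811, p̂₂ = 18/79 = 0.22785; p̂₁ − p̂₂ = 0.11026.
Unpooled SE = √(p̂₁(1−p̂₁)/n₁ + p̂₂(1−p̂₂)/n₂) = √(0.000320618 + 0.002227004) = 0.050474.
The 95% critical value is z* = 1.960. Margin of error = 0.09893.
CI: 0.11026 ± 0.09893 = (0.0113, 0.2092).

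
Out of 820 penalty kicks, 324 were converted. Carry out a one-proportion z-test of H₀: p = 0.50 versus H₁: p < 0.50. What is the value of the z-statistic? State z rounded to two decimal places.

p̂ = 324/820 = 0.39512.
Null standard error: √(0.50·0.50/820) = √0.000304878 = 0.017461.
z = (0.39512 − 0.50)/0.017461 = -0.10488/0.017461 = -6.01.

z = -6.01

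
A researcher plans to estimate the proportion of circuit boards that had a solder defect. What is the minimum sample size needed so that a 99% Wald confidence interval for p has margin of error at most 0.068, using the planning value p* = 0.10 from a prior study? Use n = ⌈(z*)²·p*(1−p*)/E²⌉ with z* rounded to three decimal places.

n = 130

z* = 2.576 at the 99% level.
p*(1−p*) = 0.0900.
(z*)²·p*(1−p*)/E² = 6.635776·0.0900/0.004624 = 129.157.
⌈129.157⌉ = 130.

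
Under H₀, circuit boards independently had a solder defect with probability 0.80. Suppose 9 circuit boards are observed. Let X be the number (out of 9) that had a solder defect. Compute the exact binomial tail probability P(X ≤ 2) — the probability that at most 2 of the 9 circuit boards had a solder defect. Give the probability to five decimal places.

X is binomial with n = 9 and p = 0.80.
P(X ≤ 2) = C(9,0)·0.80^0·0.20^9 + C(9,1)·0.80^1·0.20^8 + C(9,2)·0.80^2·0.20^7.
= 0.000001 + 0.000018 + 0.000295 = 0.00031.

P = 0.00031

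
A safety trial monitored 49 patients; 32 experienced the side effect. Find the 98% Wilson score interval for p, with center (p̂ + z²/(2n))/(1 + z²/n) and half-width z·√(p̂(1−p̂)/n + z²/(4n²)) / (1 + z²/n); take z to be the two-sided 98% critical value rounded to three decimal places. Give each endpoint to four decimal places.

(0.4870, 0.7887)

p̂ = 32/49 = 0.65306; z = 2.326, so z² = 5.410276.
1 + z²/n = 1.110414.
Adjusted center: (0.65306 + z²/(2n))/1.110414 = 0.63784.
Radicand: p̂(1−p̂)/n + z²/(4n²) = 0.004623924 + 0.000563336 = 0.005187260.
Half-width = z·√(radicand)/denom = 2.326·0.072023/1.110414 = 0.15087.
So the interval runs from 0.4870 to 0.7887.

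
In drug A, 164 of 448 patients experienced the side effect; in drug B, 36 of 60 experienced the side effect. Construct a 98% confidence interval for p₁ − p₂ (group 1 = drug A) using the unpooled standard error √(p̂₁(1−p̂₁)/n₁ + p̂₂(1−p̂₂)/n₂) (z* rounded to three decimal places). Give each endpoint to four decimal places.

(-0.3903, -0.0776)

p̂₁ = 0.36607, p̂₂ = 0.60000, so the observed difference is -0.23393.
SE = √(0.000517998 + 0.004000000) = √0.004517998 = 0.067216.
z* = 2.326 at the 98% level. Margin = 2.326·0.067216 = 0.15634.
Interval: -0.23393 ± 0.15634 → (-0.3903, -0.0776).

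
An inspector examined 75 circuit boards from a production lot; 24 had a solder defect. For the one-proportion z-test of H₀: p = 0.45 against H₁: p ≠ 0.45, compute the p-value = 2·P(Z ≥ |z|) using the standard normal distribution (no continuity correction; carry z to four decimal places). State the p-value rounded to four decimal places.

p-value = 0.0236

p̂ = 24/75 = 0.32000.
SE₀ = √(0.45·0.55/75) = 0.057446.
z = (p̂ − p₀)/SE = (24/75 − 0.45)/0.057446 ≈ -2.2630.
From the standard normal, 2·P(Z ≥ |z|) = 0.0236.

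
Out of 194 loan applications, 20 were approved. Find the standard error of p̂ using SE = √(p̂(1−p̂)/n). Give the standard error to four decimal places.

The sample proportion is 20/194 = 0.10309.
p̂(1−p̂) = 0.092462.
SE = √(0.092462/194) = √0.000476608 = 0.0218.

SE = 0.0218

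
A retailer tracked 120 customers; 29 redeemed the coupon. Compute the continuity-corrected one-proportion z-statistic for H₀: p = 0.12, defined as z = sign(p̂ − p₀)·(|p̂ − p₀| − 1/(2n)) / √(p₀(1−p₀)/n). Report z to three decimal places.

z = 3.961

Sample proportion p̂ = 29/120 = 0.24167. p̂ − p₀ = 0.121667.
1/(2n) = 0.004167.
Corrected numerator: |0.121667| − 0.004167 = 0.117500.
Under H₀, SE = √(p₀(1−p₀)/n) = √(0.12·0.88/120) = √0.000880000 = 0.029665.
z = +0.117500/0.029665 = 3.961.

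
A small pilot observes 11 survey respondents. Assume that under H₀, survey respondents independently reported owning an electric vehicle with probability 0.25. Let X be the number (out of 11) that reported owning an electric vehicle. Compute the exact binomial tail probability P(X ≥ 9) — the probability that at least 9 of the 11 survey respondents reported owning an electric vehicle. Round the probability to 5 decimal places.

P = 0.00013

X ~ Binomial(n=11, p=0.25).
P(X ≥ 9) = C(11,9)·0.25^9·0.75^2 + C(11,10)·0.25^10·0.75^1 + C(11,11)·0.25^11·0.75^0.
= 0.000118 + 0.000008 + 0.000000 = 0.00013.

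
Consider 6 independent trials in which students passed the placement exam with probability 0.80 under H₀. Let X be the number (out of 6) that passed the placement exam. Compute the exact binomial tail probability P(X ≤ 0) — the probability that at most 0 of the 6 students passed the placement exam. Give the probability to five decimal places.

X is binomial with n = 6 and p = 0.80.
P(X ≤ 0) = C(6,0)·0.80^0·0.20^6.
= 0.000064 = 0.00006.

P = 0.00006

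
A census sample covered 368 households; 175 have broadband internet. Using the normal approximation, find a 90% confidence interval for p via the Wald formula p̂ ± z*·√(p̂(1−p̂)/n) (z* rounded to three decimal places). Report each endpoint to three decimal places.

(0.433, 0.518)

With x = 175 successes in n = 368, p̂ = 0.47554.
SE(p̂) = √(0.47554·0.52446/368) = 0.026033.
For 90% confidence, z* = 1.645.
Margin of error: 1.645 × 0.026033 = 0.04282.
So the interval runs from 0.433 to 0.518.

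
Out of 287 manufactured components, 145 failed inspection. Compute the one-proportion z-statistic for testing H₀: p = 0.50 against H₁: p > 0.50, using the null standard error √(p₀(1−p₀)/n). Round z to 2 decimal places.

With x = 145 successes in n = 287, p̂ = 0.50523.
Null standard error: √(0.50·0.50/287) = √0.000871080 = 0.029514.
z = (p̂ − p₀)/SE = (0.50523 − 0.50)/0.029514 = 0.18.

z = 0.18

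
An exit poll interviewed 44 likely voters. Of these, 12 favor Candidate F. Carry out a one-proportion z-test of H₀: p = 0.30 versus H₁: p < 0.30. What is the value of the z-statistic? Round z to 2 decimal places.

z = -0.39

With x = 12 successes in n = 44, p̂ = 0.27273.
SE₀ = √(0.30·0.70/44) = 0.069085.
Test statistic: z = -0.02727/0.069085 = -0.39.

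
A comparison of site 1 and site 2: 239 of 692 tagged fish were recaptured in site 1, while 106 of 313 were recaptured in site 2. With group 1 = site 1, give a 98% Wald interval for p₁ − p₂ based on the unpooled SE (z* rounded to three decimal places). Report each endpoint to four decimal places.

(-0.0684, 0.0818)

p̂₁ = 239/692 = 0.34538, p̂₂ = 106/313 = 0.33866; p̂₁ − p̂₂ = 0.00672.
SE = √(0.000326722 + 0.000715555) = √0.001042277 = 0.032284.
The 98% critical value is z* = 2.326. Margin = 2.326·0.032284 = 0.07509.
Interval: 0.00672 ± 0.07509 → (-0.0684, 0.0818).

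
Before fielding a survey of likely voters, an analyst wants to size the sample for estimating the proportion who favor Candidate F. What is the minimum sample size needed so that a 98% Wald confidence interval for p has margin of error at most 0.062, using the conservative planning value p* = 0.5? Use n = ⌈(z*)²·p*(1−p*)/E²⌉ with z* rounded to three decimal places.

The 98% critical value is z* = 2.326.
p*(1−p*) = 0.2500.
Required n before rounding: 5.410276 × 0.2500 / 0.062² = 351.865.
Rounding up, n = 352.

n = 352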